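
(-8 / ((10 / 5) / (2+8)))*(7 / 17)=-280 / 17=-16.47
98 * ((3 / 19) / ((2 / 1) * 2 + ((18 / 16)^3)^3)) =39460012032 / 17561536619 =2.25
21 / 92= 0.23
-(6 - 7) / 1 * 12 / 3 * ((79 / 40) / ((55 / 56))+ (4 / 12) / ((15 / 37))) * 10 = 56096 / 495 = 113.33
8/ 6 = 4/ 3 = 1.33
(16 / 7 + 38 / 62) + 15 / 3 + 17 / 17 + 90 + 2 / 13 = 279427 / 2821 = 99.05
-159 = -159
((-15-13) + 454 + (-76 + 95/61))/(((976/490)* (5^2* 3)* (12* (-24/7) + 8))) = -1471127/20718528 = -0.07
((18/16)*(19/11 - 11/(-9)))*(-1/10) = -0.33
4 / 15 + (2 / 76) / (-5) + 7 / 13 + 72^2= 38419367 / 7410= 5184.80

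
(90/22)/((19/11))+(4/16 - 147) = -10973/76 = -144.38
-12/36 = -1/3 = -0.33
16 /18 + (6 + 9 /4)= 329 /36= 9.14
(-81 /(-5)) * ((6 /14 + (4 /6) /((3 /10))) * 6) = 9018 /35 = 257.66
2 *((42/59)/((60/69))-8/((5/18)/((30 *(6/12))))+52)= -223717/295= -758.36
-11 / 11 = -1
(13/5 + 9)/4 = 29/10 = 2.90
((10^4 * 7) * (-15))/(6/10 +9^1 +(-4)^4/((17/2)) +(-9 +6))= -89250000/3121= -28596.60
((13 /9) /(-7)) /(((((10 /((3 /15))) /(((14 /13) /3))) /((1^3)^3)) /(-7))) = 7 /675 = 0.01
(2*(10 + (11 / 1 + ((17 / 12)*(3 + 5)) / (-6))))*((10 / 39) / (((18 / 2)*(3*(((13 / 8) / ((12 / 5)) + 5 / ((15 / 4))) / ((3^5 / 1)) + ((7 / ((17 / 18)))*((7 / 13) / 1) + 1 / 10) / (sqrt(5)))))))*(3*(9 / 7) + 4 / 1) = -548756436800000 / 77842561647487357 + 54269274571776000*sqrt(5) / 77842561647487357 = 1.55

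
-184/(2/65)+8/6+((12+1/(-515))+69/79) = -728155132/122055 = -5965.80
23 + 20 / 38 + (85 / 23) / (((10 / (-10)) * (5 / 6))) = 8343 / 437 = 19.09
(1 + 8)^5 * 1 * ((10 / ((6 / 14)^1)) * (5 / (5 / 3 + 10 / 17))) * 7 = 491878170 / 23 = 21386007.39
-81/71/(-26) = 81/1846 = 0.04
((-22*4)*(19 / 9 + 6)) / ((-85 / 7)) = 44968 / 765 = 58.78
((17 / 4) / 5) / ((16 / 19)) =1.01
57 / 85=0.67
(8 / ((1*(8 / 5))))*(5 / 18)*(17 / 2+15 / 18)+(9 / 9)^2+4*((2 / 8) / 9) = 380 / 27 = 14.07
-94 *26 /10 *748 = -914056 /5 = -182811.20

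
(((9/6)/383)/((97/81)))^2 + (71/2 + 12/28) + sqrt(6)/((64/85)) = 85 *sqrt(6)/64 + 1388478395149/38645510428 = 39.18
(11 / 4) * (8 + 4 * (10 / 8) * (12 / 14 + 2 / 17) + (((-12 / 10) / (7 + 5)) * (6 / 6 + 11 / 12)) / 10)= 20192293 / 571200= 35.35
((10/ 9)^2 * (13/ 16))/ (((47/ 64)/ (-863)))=-4487600/ 3807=-1178.78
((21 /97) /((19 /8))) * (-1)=-168 /1843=-0.09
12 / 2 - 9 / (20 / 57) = -393 / 20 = -19.65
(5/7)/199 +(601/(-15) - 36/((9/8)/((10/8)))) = -1672918/20895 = -80.06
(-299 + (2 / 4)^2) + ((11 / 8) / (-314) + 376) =194041 / 2512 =77.25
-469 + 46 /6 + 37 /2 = -2657 /6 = -442.83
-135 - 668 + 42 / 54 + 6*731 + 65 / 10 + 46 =65453 / 18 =3636.28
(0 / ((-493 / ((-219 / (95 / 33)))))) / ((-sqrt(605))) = 0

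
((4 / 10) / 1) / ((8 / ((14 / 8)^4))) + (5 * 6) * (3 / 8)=60001 / 5120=11.72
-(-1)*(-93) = -93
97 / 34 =2.85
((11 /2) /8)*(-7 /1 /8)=-0.60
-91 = -91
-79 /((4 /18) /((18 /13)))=-6399 /13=-492.23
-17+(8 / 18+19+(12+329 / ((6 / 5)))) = 5195 / 18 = 288.61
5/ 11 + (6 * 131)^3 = 485587656.45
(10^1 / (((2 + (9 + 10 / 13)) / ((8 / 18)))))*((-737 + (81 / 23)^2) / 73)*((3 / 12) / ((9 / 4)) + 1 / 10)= -378712256 / 478580481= -0.79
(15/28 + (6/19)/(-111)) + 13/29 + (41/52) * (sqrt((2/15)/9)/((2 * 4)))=41 * sqrt(30)/18720 + 560073/570836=0.99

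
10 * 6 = 60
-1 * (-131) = 131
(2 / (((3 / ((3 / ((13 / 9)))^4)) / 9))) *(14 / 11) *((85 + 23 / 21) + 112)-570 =666469290 / 24167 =27577.66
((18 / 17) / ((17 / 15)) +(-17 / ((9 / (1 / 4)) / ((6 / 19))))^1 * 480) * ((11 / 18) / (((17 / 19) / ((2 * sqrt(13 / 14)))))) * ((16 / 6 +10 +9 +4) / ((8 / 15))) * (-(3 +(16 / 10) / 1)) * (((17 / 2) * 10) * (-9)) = -2698883825 * sqrt(182) / 2312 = -15748241.09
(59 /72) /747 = 59 /53784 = 0.00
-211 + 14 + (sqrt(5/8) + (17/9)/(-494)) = -875879/4446 + sqrt(10)/4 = -196.21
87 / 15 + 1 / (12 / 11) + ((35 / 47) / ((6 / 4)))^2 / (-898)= 1199086769 / 178531380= 6.72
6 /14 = 0.43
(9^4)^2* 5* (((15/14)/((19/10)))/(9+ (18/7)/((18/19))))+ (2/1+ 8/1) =16142535955/1558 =10361062.87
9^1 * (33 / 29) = 297 / 29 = 10.24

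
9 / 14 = 0.64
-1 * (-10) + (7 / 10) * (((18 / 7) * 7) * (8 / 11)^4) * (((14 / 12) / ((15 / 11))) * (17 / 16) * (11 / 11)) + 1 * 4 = 572474 / 33275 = 17.20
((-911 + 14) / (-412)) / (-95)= -897 / 39140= -0.02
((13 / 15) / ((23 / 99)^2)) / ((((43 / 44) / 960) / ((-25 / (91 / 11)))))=-7589894400 / 159229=-47666.53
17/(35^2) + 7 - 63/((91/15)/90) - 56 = -15663854/15925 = -983.60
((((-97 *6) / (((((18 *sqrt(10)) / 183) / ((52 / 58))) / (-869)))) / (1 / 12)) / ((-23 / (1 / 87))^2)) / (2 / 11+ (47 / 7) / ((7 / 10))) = 36029104111 *sqrt(10) / 254874683655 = 0.45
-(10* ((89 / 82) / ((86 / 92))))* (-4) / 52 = 20470 / 22919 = 0.89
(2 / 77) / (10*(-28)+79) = -2 / 15477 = -0.00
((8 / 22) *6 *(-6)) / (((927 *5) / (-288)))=4608 / 5665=0.81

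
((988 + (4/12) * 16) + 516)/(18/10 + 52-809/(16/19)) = -362240/217653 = -1.66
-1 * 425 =-425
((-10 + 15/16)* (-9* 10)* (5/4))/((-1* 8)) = -32625/256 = -127.44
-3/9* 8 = -8/3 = -2.67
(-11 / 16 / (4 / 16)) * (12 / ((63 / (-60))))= 220 / 7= 31.43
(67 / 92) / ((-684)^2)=67 / 43042752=0.00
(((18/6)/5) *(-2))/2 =-3/5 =-0.60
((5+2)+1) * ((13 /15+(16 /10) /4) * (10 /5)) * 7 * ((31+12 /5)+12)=483056 /75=6440.75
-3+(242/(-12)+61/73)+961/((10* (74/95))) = 3274927/32412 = 101.04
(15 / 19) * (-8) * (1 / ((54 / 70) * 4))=-2.05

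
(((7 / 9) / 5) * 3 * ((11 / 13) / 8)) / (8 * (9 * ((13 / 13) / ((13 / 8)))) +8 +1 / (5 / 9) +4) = 77 / 90648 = 0.00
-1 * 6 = -6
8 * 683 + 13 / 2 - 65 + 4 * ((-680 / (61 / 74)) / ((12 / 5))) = 4030.64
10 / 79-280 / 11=-22010 / 869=-25.33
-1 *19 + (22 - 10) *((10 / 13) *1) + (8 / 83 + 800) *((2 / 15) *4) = 2249439 / 5395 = 416.95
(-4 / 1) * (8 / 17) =-32 / 17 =-1.88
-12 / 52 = -3 / 13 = -0.23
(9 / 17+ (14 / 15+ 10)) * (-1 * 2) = -22.93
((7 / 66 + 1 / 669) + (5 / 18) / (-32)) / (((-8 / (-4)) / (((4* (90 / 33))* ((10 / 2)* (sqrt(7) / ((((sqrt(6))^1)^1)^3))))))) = 3492575* sqrt(42) / 46626624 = 0.49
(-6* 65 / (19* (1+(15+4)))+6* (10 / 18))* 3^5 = 21303 / 38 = 560.61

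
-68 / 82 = -0.83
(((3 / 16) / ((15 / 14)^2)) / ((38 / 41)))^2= 4036081 / 129960000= 0.03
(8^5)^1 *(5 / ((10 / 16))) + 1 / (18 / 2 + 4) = 3407873 / 13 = 262144.08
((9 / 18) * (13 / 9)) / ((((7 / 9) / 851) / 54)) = 298701 / 7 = 42671.57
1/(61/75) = 75/61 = 1.23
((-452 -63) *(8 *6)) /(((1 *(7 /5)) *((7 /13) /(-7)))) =1606800 /7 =229542.86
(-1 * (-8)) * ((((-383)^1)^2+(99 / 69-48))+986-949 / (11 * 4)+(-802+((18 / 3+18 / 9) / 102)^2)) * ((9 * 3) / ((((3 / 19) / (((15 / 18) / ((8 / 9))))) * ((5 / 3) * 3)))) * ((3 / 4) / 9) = 7342009406623 / 2339744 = 3137954.16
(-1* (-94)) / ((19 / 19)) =94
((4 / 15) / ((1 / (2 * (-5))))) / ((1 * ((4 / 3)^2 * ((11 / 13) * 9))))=-13 / 66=-0.20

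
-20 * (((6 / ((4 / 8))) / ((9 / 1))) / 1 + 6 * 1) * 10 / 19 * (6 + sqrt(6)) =-8800 / 19 - 4400 * sqrt(6) / 57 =-652.24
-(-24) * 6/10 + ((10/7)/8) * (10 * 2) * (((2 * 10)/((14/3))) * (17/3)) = 24778/245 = 101.13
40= 40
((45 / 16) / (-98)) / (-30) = 3 / 3136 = 0.00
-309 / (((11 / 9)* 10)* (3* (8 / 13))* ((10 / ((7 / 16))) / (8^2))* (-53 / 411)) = 34670727 / 116600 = 297.35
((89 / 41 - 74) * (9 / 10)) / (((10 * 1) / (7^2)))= -259749 / 820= -316.77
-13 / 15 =-0.87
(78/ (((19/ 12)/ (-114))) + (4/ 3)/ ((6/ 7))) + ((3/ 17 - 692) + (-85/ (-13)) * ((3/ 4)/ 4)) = -200651657/ 31824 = -6305.04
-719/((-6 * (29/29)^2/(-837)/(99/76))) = -19859499/152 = -130654.60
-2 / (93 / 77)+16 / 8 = 32 / 93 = 0.34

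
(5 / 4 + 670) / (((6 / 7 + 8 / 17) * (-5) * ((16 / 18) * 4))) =-575127 / 20224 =-28.44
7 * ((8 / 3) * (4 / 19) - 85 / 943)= 177317 / 53751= 3.30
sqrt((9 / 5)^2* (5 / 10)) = 9* sqrt(2) / 10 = 1.27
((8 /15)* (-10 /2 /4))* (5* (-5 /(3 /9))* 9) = 450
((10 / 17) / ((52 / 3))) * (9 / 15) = 9 / 442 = 0.02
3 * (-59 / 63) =-59 / 21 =-2.81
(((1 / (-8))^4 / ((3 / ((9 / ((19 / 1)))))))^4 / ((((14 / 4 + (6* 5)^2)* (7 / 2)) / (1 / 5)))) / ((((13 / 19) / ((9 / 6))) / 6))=729 / 396835167765617243586560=0.00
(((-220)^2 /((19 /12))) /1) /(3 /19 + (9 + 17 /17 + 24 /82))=23812800 /8141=2925.05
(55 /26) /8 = 55 /208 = 0.26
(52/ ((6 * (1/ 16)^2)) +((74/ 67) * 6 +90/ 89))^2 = 4956432.92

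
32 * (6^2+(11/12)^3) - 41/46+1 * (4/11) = 8034079/6831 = 1176.12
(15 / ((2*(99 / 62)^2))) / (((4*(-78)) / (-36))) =4805 / 14157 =0.34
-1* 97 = -97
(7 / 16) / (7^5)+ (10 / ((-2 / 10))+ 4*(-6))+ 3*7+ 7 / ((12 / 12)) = -1767135 / 38416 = -46.00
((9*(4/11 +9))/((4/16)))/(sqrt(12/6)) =1854*sqrt(2)/11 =238.36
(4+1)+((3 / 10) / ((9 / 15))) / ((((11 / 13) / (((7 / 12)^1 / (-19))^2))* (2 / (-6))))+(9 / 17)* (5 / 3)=38110771 / 6480672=5.88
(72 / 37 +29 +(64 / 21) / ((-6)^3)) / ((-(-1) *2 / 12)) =1297838 / 6993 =185.59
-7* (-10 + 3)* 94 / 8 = 575.75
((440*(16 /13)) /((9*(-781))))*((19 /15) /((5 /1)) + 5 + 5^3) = -10.04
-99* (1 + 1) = -198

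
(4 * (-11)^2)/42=242/21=11.52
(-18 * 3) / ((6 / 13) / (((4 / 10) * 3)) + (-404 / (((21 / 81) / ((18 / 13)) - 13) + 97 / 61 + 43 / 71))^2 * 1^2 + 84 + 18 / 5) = -1752896770494698790 / 49859009786761257391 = -0.04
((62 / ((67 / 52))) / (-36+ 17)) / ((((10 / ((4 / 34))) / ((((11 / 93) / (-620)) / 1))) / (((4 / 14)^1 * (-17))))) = -572 / 20718075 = -0.00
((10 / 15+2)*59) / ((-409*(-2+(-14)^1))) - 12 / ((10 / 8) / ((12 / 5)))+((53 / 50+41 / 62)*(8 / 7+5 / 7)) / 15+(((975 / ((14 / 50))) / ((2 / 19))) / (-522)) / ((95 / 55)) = -229684414247 / 3860755500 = -59.49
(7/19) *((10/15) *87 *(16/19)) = 6496/361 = 17.99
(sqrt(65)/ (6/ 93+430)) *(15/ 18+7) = 1457 *sqrt(65)/ 79992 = 0.15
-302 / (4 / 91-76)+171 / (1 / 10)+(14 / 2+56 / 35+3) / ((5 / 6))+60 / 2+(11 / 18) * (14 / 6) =1759.32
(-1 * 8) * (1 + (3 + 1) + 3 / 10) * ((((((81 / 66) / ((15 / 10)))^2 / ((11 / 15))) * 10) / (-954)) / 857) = 540 / 1140667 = 0.00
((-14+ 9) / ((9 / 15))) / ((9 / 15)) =-125 / 9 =-13.89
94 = 94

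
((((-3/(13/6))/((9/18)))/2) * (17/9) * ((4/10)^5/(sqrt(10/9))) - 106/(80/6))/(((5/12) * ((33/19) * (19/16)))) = -9.28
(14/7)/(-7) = -0.29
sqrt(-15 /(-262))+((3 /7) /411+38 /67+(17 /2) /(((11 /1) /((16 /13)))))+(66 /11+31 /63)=sqrt(3930) /262+94640704 /11813373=8.25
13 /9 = 1.44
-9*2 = -18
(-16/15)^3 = -4096/3375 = -1.21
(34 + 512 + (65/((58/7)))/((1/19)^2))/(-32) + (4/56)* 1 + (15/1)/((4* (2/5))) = -1248733/12992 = -96.12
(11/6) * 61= 111.83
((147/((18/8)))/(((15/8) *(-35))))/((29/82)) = -18368/6525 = -2.82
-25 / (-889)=25 / 889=0.03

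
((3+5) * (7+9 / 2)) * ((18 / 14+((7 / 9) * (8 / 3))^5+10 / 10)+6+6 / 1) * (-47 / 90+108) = 2353833663188456 / 4519905705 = 520770.52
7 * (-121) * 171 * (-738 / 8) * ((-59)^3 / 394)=-10976450464287 / 1576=-6964752832.67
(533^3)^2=22927845901396969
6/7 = 0.86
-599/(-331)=599/331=1.81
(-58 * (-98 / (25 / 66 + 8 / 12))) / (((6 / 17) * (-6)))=-531454 / 207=-2567.41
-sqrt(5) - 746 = -748.24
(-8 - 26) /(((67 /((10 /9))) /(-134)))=680 /9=75.56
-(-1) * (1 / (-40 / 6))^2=9 / 400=0.02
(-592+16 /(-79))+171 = -33275 /79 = -421.20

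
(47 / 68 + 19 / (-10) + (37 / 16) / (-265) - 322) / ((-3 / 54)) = 209677689 / 36040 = 5817.92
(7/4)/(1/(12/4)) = 21/4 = 5.25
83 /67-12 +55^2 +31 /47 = 9493915 /3149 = 3014.90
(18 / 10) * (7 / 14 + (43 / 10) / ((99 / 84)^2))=39157 / 6050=6.47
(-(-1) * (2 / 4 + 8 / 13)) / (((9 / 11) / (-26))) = -319 / 9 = -35.44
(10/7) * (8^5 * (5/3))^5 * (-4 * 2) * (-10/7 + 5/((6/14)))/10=-203061758763394744188928000000/35721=-5684660529195564071244590.00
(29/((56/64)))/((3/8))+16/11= 20752/231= 89.84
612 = 612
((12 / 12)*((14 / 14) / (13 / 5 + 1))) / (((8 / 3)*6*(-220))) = -1 / 12672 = -0.00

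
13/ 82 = 0.16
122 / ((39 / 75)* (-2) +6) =24.60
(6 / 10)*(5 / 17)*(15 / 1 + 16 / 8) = 3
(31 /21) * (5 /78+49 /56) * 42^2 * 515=32744215 /26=1259392.88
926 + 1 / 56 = 51857 / 56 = 926.02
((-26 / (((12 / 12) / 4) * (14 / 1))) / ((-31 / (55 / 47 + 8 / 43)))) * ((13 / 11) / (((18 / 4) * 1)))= 3705832 / 43417143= 0.09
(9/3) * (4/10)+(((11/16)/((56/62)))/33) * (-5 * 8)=233/840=0.28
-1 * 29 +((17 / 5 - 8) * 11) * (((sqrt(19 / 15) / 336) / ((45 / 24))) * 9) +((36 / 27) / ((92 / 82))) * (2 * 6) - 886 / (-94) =-5744 / 1081 - 253 * sqrt(285) / 5250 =-6.13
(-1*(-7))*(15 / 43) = 105 / 43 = 2.44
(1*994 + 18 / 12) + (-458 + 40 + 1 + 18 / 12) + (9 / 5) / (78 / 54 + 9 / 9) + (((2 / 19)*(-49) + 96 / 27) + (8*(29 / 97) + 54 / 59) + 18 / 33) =62758279493 / 107649630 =582.99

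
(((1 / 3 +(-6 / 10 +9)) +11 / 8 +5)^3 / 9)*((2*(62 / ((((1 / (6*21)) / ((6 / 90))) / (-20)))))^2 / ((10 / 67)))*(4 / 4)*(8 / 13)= 150410331930940088 / 219375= 685631142705.14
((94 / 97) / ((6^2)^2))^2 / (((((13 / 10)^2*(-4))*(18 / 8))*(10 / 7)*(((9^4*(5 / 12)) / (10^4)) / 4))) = -77315000 / 205348485129723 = -0.00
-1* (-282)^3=22425768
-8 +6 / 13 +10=32 / 13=2.46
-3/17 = -0.18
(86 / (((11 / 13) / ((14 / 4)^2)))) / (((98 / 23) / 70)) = 449995 / 22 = 20454.32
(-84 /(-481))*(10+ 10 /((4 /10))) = 2940 /481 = 6.11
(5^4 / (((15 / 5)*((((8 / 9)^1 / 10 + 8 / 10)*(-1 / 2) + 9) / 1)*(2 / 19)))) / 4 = 35625 / 616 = 57.83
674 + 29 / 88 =59341 / 88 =674.33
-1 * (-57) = 57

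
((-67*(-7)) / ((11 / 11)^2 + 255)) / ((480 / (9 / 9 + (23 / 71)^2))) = 261233 / 61943808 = 0.00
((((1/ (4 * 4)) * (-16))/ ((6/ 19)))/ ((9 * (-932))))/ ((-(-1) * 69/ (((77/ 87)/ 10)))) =1463/ 3021189840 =0.00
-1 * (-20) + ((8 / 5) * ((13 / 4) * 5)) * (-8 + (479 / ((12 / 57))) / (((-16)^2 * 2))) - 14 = -88535 / 1024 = -86.46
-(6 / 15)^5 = -32 / 3125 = -0.01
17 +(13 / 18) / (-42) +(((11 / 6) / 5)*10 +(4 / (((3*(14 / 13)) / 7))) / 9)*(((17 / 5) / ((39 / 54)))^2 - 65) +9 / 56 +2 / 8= -6604627 / 36504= -180.93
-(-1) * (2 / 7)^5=32 / 16807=0.00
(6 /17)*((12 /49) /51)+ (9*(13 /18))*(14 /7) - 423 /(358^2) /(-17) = 23597523547 /1814930404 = 13.00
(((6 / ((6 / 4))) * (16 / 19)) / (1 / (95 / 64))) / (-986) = -0.01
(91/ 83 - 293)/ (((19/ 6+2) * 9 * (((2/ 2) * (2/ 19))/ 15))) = -2301660/ 2573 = -894.54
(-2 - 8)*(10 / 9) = -100 / 9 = -11.11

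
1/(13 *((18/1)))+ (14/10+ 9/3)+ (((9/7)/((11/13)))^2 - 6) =0.71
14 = 14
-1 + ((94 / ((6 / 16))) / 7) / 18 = 187 / 189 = 0.99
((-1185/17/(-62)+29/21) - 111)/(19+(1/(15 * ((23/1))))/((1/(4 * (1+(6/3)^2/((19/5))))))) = -5247109255/920043978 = -5.70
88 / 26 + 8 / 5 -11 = -391 / 65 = -6.02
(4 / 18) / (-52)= -1 / 234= -0.00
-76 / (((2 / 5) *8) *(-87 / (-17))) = -1615 / 348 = -4.64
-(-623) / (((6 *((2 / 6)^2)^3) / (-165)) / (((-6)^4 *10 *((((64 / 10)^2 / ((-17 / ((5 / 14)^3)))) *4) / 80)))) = 739954828800 / 833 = 888301115.01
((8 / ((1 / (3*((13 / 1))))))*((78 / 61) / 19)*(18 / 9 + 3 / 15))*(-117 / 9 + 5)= -2141568 / 5795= -369.55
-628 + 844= 216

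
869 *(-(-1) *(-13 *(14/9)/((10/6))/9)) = -158158/135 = -1171.54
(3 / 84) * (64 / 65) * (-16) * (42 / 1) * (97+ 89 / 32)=-2357.91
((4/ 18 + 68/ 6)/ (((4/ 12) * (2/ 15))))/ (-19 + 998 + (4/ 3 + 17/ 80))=62400/ 235331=0.27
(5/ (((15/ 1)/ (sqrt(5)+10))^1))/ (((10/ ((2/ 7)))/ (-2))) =-4/ 21 - 2 * sqrt(5)/ 105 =-0.23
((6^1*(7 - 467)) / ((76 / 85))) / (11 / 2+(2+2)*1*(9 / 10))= -586500 / 1729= -339.21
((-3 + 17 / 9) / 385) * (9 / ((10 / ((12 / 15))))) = -4 / 1925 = -0.00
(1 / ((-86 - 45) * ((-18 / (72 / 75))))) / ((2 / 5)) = 2 / 1965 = 0.00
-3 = -3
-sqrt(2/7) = -sqrt(14)/7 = -0.53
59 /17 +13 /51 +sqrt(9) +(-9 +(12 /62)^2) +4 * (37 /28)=1045927 /343077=3.05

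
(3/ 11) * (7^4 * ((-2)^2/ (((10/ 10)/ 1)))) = 28812/ 11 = 2619.27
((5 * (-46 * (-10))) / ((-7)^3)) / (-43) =2300 / 14749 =0.16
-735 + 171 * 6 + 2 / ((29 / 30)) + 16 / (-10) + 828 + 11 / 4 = 1122.22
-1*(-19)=19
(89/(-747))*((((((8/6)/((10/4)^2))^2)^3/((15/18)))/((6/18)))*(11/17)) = -0.00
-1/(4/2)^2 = -1/4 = -0.25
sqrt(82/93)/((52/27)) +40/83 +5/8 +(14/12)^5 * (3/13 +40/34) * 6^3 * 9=9 * sqrt(7626)/1612 +867840617/146744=5914.46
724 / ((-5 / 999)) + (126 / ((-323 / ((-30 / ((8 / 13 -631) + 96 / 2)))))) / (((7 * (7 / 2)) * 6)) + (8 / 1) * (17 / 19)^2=-235229744053424 / 1626212945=-144648.80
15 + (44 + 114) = 173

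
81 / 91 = 0.89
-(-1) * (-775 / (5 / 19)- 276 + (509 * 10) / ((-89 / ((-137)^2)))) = -95820879 / 89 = -1076639.09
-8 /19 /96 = -1 /228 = -0.00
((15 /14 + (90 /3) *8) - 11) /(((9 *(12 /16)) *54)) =0.63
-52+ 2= -50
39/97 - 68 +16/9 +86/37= -2050979/32301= -63.50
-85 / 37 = -2.30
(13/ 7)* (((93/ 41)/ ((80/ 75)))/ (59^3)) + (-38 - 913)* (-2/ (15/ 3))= 1793776990611/ 4715501840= 380.40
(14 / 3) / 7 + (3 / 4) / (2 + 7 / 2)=53 / 66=0.80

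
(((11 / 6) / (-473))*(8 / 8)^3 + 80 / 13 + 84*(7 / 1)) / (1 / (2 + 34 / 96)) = 225184027 / 160992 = 1398.73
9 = 9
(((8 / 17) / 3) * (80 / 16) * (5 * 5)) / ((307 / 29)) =1.85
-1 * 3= -3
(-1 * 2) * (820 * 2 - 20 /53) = -173800 /53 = -3279.25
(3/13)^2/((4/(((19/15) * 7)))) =399/3380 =0.12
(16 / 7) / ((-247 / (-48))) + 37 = 64741 / 1729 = 37.44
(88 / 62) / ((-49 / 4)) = -176 / 1519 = -0.12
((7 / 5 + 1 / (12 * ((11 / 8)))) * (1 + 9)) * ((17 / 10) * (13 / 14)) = 53261 / 2310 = 23.06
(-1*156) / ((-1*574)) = 78 / 287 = 0.27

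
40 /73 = 0.55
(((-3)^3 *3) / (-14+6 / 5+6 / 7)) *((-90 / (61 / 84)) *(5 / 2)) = -2101.40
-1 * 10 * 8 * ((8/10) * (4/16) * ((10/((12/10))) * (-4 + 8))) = -1600/3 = -533.33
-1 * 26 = -26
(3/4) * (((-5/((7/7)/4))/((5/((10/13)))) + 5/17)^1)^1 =-1845/884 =-2.09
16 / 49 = 0.33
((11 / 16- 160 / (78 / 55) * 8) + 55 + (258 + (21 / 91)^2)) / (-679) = 4776535 / 5508048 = 0.87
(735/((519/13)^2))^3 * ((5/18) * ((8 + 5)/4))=4613937672833125/52116216477581016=0.09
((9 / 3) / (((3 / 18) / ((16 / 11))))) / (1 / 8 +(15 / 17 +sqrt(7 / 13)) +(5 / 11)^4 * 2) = 23406399867136 / 536362888675 - 11533910874112 * sqrt(91) / 3754540220725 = 14.33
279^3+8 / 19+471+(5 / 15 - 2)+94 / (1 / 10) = 1237985779 / 57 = 21719048.75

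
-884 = -884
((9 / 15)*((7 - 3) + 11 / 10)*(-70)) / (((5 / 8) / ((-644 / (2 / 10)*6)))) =33106752 / 5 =6621350.40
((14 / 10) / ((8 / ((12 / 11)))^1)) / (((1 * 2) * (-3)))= -7 / 220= -0.03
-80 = -80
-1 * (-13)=13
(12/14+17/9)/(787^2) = 173/39020247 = 0.00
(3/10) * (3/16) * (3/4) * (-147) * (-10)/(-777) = -189/2368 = -0.08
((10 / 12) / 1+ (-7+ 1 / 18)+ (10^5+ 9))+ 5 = 900071 / 9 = 100007.89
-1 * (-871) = 871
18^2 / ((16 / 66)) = 2673 / 2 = 1336.50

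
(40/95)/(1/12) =96/19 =5.05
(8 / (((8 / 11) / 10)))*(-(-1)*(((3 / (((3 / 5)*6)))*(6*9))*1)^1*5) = 24750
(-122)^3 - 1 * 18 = -1815866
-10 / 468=-0.02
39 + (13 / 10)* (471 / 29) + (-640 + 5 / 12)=-579.47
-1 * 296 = -296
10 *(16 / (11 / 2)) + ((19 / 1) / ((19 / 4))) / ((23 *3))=22124 / 759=29.15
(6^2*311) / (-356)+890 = 76411 / 89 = 858.55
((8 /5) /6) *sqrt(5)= 4 *sqrt(5) /15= 0.60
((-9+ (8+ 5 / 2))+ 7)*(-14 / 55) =-119 / 55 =-2.16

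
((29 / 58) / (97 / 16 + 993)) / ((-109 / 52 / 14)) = -5824 / 1742365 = -0.00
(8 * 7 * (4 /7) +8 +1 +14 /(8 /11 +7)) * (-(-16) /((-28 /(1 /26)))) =-7278 /7735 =-0.94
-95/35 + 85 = 576/7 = 82.29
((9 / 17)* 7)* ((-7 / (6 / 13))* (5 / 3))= -3185 / 34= -93.68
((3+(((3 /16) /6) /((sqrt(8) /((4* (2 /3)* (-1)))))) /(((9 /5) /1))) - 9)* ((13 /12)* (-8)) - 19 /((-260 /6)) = 65* sqrt(2) /648+6817 /130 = 52.58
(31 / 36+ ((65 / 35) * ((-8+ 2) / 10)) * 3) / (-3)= 3127 / 3780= 0.83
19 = 19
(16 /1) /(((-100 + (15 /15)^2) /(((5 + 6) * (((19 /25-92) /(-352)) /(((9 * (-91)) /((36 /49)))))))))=0.00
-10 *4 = -40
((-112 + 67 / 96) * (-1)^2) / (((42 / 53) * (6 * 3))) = -566305 / 72576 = -7.80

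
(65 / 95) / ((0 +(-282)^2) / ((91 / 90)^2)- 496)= 107653 / 12160703456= 0.00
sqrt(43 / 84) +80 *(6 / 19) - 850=-15670 / 19 +sqrt(903) / 42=-824.02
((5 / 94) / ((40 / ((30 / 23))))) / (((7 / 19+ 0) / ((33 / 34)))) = 9405 / 2058224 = 0.00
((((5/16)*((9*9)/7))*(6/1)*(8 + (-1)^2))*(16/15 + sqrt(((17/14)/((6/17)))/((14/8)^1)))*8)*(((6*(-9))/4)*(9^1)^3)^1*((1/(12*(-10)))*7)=4782969/5 + 81310473*sqrt(3)/112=2214039.07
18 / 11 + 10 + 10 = 238 / 11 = 21.64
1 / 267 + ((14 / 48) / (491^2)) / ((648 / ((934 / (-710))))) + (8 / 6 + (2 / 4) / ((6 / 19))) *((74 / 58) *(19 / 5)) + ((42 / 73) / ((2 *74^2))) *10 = 4856206654116280003207 / 343314303399368550720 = 14.15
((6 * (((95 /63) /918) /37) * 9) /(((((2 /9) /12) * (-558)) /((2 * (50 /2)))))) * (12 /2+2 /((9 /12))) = -123500 /1228437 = -0.10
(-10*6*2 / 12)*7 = -70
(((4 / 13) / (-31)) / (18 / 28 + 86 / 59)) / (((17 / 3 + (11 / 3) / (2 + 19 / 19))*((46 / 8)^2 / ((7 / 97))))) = -1665216 / 1112227491115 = -0.00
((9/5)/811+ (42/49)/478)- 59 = -59.00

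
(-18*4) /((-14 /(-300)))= -10800 /7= -1542.86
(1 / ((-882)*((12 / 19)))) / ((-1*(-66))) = -19 / 698544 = -0.00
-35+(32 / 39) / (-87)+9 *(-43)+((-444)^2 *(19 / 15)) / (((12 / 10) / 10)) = 7058993962 / 3393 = 2080457.99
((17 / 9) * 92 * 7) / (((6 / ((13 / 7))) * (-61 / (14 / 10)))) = -71162 / 8235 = -8.64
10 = 10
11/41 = 0.27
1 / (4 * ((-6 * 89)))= -0.00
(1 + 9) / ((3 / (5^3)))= 1250 / 3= 416.67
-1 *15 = -15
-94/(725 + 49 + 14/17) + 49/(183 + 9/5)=62521/434676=0.14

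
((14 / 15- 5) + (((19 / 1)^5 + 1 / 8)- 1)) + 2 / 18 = 2476094.17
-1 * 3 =-3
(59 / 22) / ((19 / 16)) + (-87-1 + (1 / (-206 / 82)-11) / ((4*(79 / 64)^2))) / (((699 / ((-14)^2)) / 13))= -30552607852456 / 93910654893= -325.34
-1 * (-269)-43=226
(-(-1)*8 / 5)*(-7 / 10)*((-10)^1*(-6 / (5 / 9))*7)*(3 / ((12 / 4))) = -21168 / 25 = -846.72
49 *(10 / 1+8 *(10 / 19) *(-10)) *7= -209230 / 19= -11012.11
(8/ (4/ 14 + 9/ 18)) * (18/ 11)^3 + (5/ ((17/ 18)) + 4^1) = 13417406/ 248897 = 53.91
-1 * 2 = -2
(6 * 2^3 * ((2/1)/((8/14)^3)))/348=343/232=1.48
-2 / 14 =-1 / 7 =-0.14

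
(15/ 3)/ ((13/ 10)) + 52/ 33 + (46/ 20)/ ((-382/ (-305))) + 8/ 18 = 7573861/ 983268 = 7.70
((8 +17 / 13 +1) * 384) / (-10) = -25728 / 65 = -395.82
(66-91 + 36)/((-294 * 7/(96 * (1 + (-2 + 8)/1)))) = -176/49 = -3.59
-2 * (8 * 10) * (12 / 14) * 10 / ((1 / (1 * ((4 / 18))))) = -6400 / 21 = -304.76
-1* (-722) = 722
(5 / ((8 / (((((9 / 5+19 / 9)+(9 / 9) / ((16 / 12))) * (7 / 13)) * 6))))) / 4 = 5873 / 2496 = 2.35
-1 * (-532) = 532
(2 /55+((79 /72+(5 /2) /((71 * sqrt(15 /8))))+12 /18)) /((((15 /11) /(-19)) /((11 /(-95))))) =2.95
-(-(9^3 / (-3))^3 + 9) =-14348916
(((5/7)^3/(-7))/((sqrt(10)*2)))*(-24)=150*sqrt(10)/2401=0.20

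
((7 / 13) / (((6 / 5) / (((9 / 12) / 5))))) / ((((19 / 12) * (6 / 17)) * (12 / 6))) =119 / 1976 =0.06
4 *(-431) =-1724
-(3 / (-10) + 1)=-7 / 10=-0.70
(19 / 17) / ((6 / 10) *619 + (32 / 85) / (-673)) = 12787 / 4249181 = 0.00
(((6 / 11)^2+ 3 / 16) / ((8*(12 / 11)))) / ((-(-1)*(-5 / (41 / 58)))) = -12833 / 1633280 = -0.01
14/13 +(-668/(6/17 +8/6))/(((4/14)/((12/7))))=-1328050/559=-2375.76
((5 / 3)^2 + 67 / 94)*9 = 2953 / 94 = 31.41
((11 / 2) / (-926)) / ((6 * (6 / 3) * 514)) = -11 / 11423136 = -0.00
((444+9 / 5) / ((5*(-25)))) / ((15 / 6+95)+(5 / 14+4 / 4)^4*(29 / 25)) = -85629264 / 2435457725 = -0.04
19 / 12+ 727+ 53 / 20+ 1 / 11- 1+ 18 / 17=4103059 / 5610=731.38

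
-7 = -7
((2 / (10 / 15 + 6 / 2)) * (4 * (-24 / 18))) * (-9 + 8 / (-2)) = 416 / 11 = 37.82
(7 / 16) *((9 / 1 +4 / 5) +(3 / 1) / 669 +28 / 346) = 6673961 / 1543160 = 4.32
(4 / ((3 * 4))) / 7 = 1 / 21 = 0.05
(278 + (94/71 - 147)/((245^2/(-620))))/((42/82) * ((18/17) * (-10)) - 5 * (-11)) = 166051343734/29453127025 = 5.64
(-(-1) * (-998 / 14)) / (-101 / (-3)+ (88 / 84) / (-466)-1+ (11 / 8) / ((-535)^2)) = -798684529800 / 365971918423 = -2.18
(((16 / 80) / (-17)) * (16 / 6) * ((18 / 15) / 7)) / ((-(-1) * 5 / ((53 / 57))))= -0.00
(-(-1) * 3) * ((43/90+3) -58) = -163.57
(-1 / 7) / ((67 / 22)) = -22 / 469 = -0.05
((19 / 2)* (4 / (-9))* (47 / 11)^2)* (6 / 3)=-167884 / 1089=-154.16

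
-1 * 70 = -70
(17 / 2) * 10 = 85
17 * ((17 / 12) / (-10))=-289 / 120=-2.41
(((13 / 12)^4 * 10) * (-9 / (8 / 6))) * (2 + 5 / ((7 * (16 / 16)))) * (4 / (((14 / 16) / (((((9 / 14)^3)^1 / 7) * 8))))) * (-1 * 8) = 659330685 / 235298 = 2802.11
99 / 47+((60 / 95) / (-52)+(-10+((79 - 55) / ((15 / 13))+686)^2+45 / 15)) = 144985188229 / 290225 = 499561.33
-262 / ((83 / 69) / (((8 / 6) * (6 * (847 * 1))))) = -122496528 / 83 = -1475861.78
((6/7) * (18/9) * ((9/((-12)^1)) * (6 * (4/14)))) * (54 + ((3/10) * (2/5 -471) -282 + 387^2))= -403379514/1225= -329289.40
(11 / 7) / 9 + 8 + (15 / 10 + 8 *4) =5251 / 126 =41.67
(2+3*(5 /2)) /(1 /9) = 171 /2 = 85.50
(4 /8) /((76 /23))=23 /152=0.15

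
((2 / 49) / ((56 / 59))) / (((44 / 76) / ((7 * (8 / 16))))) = 1121 / 4312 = 0.26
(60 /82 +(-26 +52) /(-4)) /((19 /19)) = -473 /82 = -5.77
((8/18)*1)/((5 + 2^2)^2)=4/729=0.01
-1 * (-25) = 25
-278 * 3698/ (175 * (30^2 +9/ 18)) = -2056088/ 315175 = -6.52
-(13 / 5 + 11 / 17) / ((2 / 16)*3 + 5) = -2208 / 3655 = -0.60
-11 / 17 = -0.65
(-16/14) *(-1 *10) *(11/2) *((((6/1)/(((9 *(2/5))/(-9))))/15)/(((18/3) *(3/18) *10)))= -6.29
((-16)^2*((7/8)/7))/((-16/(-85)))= 170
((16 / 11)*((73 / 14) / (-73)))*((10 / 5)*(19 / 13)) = -0.30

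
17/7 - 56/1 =-375/7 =-53.57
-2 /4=-1 /2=-0.50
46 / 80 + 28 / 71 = 2753 / 2840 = 0.97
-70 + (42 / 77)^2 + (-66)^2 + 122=533404 / 121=4408.30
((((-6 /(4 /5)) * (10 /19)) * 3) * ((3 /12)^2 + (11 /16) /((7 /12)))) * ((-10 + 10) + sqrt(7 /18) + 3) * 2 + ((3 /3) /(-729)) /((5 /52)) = -342047453 /3878280- 10425 * sqrt(14) /2128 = -106.53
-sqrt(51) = -7.14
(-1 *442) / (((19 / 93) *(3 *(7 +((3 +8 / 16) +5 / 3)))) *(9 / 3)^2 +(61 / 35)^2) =-33569900 / 5327927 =-6.30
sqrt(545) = 23.35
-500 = -500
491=491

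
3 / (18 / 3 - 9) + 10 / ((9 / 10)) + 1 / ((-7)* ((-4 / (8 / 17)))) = 10847 / 1071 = 10.13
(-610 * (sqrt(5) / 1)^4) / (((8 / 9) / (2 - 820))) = 28067625 / 2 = 14033812.50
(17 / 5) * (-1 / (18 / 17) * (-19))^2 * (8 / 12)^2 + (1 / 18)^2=7094417 / 14580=486.59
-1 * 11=-11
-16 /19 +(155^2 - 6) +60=457485 /19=24078.16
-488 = -488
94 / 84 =47 / 42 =1.12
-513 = -513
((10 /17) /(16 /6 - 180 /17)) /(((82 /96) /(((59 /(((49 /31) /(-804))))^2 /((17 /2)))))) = -1556940460504320 /169023197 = -9211401.09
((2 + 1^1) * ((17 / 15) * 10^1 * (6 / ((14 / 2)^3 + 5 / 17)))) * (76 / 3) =21964 / 1459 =15.05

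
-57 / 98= -0.58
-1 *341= -341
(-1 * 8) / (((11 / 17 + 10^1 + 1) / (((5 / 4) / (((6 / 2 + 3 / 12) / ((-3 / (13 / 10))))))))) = 3400 / 5577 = 0.61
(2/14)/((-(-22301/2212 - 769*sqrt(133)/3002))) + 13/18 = 16573363/22465566 - 4424*sqrt(133)/11232783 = 0.73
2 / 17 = 0.12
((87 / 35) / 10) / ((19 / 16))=696 / 3325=0.21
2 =2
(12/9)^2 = 16/9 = 1.78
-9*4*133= -4788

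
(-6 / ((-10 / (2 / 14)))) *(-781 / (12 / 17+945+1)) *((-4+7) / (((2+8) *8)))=-119493 / 45063200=-0.00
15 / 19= 0.79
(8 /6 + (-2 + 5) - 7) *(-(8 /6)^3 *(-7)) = -3584 /81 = -44.25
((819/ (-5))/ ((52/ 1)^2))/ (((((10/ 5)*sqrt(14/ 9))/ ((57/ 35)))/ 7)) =-1539*sqrt(14)/ 20800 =-0.28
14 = 14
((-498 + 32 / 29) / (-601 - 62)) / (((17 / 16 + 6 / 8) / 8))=1844480 / 557583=3.31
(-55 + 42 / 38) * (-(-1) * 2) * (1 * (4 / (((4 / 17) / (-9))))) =313344 / 19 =16491.79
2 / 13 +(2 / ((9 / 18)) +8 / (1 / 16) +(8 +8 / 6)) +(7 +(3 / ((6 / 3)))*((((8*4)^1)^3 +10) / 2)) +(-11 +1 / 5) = 9641263 / 390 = 24721.19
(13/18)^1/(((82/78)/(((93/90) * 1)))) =5239/7380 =0.71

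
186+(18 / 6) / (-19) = 3531 / 19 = 185.84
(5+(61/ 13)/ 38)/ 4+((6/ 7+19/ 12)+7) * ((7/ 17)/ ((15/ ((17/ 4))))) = 423661/ 177840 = 2.38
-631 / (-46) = 631 / 46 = 13.72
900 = 900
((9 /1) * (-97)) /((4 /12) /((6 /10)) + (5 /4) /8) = -1226.46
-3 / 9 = -1 / 3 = -0.33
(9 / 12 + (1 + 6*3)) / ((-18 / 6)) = -79 / 12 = -6.58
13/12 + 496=5965/12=497.08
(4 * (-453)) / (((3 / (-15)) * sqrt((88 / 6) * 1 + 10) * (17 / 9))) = 40770 * sqrt(222) / 629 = 965.75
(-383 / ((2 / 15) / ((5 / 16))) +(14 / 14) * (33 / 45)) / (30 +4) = -430523 / 16320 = -26.38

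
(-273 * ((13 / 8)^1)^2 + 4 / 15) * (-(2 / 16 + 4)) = 7609789 / 2560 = 2972.57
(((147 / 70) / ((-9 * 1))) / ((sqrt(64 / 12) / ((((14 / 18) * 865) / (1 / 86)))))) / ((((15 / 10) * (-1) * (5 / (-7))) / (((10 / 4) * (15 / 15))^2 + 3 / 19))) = -1242617999 * sqrt(3) / 61560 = -34962.27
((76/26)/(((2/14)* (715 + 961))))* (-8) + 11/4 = 57789/21788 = 2.65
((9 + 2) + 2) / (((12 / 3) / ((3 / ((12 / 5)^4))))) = 8125 / 27648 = 0.29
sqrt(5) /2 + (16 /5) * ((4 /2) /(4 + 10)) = 16 /35 + sqrt(5) /2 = 1.58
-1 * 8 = -8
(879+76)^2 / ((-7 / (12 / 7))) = -10944300 / 49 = -223353.06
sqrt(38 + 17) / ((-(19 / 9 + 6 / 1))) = -9*sqrt(55) / 73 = -0.91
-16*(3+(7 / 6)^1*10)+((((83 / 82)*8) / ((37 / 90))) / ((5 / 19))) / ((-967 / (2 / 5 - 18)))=-5133649664 / 22004085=-233.30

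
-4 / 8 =-1 / 2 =-0.50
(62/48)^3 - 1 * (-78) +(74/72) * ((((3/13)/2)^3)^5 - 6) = 13402546985781054423693157/181144008966858399940608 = 73.99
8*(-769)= -6152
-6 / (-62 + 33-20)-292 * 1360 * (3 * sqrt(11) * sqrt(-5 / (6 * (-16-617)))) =6 / 49-198560 * sqrt(23210) / 211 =-143366.11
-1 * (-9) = 9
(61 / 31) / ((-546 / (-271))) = 16531 / 16926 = 0.98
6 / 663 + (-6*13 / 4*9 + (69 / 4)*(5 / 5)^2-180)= -299005 / 884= -338.24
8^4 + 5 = 4101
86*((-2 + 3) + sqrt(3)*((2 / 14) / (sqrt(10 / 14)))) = 86*sqrt(105) / 35 + 86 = 111.18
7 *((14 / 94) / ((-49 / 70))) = -70 / 47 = -1.49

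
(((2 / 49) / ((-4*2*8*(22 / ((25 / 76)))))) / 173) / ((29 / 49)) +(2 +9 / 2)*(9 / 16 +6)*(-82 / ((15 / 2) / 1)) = -125188839801 / 268429568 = -466.38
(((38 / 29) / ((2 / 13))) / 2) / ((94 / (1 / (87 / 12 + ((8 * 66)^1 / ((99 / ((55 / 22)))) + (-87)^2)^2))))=2223 / 2821006956811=0.00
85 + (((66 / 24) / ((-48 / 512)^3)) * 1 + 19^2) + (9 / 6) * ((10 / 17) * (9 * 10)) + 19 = -1282019 / 459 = -2793.07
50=50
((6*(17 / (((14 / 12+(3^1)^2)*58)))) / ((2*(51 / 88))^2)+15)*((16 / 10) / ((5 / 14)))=50956304 / 751825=67.78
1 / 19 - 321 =-6098 / 19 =-320.95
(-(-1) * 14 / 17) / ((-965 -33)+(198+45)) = -14 / 12835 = -0.00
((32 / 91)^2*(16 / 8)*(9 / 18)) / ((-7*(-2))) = 512 / 57967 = 0.01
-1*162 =-162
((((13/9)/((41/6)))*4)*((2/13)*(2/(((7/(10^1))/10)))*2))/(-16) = -400/861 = -0.46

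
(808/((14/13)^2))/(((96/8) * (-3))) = -17069/882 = -19.35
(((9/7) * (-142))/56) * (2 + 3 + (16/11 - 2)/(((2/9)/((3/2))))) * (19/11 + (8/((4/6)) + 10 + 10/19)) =-93933639/901208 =-104.23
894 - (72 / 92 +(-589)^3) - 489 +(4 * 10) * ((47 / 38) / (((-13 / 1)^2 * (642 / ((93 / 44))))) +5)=35523992414202251 / 173849962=204337073.22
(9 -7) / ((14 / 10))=1.43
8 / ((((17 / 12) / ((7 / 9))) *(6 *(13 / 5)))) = 560 / 1989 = 0.28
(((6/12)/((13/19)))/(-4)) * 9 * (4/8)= -171/208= -0.82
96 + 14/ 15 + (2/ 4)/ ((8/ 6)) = 11677/ 120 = 97.31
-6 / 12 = -0.50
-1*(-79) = 79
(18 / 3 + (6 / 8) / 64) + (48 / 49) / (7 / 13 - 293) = 143276439 / 23846144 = 6.01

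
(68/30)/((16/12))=17/10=1.70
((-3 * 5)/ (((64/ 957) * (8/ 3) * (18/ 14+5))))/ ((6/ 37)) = -337995/ 4096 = -82.52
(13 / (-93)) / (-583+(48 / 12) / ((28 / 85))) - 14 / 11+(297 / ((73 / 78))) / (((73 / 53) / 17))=85297409187689 / 21784461732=3915.52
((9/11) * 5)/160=9/352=0.03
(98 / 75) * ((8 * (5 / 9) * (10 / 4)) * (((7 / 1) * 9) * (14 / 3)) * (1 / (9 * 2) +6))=2093672 / 81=25847.80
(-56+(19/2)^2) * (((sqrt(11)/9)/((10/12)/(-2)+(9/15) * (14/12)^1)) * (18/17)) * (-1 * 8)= -32880 * sqrt(11)/289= -377.34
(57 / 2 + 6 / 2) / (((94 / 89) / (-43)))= -241101 / 188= -1282.45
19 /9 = 2.11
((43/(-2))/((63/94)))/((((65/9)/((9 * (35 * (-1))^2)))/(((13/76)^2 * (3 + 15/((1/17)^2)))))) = -17950633155/2888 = -6215593.20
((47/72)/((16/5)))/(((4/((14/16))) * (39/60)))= 8225/119808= 0.07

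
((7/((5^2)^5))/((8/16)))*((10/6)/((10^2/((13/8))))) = 91/2343750000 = 0.00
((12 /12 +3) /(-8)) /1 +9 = 17 /2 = 8.50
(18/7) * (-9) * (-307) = 49734/7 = 7104.86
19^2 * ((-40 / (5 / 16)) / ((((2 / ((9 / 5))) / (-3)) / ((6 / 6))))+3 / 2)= 1253031 / 10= 125303.10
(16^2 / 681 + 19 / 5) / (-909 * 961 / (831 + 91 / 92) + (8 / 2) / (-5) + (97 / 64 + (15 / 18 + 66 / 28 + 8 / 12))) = -487587482816 / 122060361568251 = -0.00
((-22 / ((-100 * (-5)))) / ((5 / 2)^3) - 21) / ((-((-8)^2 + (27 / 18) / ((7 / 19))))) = 4594366 / 14890625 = 0.31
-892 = -892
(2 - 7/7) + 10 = 11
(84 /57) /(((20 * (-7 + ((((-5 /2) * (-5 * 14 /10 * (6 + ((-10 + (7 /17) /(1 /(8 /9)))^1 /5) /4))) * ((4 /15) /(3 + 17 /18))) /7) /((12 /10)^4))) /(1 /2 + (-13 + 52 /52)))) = 0.13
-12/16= -3/4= -0.75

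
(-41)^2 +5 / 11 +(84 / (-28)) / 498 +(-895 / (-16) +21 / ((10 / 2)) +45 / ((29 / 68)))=1847.10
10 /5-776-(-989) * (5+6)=10105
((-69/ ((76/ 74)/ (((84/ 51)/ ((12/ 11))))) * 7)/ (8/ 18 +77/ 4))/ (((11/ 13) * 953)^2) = -126848358/ 2287848403093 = -0.00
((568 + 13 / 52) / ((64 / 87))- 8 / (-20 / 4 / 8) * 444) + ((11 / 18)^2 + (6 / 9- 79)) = 661240451 / 103680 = 6377.70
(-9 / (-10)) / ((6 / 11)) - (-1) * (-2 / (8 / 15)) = -21 / 10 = -2.10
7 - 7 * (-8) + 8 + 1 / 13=924 / 13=71.08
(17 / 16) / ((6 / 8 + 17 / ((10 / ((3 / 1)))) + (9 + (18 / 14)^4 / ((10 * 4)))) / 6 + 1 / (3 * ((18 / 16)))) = 1102059 / 2886287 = 0.38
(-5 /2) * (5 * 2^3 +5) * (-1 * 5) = 1125 /2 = 562.50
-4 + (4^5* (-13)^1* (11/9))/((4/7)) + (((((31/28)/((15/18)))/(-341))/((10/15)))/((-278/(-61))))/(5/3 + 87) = -29186512471463/1024919280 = -28476.89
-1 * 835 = -835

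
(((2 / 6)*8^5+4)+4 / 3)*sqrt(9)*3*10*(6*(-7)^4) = 14168589120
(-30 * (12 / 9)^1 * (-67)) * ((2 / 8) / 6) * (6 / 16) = 335 / 8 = 41.88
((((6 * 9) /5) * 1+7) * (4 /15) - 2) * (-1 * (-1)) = 206 /75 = 2.75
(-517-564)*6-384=-6870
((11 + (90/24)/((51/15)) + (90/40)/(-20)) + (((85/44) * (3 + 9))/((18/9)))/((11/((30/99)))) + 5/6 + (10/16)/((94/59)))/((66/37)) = 15977836133/2105668620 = 7.59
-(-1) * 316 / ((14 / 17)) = 2686 / 7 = 383.71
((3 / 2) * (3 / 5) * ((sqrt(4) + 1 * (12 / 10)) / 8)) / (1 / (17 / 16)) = 153 / 400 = 0.38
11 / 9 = 1.22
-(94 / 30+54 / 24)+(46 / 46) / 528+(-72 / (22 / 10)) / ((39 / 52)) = -129407 / 2640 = -49.02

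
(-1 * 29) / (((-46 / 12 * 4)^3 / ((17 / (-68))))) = -783 / 389344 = -0.00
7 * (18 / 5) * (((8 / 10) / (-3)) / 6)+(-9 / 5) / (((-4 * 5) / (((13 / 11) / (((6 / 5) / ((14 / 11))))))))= -12187 / 12100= -1.01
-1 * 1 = -1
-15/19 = -0.79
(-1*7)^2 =49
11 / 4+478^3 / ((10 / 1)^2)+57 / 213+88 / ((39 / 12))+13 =100809747521 / 92300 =1092196.61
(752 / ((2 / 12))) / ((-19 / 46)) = -207552 / 19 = -10923.79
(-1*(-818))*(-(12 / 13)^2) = -117792 / 169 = -696.99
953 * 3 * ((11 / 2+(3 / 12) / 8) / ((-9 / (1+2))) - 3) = -443145 / 32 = -13848.28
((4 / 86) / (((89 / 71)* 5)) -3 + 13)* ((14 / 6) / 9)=1340444 / 516645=2.59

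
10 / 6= 5 / 3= 1.67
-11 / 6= -1.83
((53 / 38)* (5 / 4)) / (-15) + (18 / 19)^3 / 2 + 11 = 1861627 / 164616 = 11.31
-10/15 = -2/3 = -0.67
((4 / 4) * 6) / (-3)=-2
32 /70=16 /35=0.46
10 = 10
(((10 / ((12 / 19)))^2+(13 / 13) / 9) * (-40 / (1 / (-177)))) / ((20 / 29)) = 15448619 / 6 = 2574769.83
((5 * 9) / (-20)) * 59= -132.75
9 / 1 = 9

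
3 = 3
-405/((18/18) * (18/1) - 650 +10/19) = 7695/11998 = 0.64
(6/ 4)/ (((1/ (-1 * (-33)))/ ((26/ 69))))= 429/ 23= 18.65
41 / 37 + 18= 707 / 37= 19.11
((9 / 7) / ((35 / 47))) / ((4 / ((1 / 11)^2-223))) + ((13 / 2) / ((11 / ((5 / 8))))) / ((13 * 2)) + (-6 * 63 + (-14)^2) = -263946093 / 948640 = -278.24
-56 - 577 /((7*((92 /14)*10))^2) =-11850177 /211600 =-56.00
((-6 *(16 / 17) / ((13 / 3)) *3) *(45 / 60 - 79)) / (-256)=-8451 / 7072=-1.19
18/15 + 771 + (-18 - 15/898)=3386283/4490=754.18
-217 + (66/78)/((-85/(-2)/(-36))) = -240577/1105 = -217.72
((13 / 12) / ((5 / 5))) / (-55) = -13 / 660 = -0.02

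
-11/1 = -11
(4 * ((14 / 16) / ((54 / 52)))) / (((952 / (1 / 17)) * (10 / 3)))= 13 / 208080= 0.00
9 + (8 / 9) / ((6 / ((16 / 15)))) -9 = 64 / 405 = 0.16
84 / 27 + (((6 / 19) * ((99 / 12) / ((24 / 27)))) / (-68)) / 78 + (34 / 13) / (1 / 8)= 116256655 / 4837248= 24.03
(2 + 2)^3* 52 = 3328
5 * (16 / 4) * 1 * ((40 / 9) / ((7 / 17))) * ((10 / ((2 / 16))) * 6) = 2176000 / 21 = 103619.05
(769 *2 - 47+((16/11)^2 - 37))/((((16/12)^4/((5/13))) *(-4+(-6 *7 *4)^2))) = 7135695/1136385536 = 0.01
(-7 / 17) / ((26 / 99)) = -693 / 442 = -1.57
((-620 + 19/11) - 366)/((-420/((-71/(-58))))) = 256239/89320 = 2.87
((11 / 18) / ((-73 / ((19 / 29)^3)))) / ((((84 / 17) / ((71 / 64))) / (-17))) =1548138031 / 172285456896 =0.01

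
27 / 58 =0.47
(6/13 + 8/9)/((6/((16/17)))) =1264/5967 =0.21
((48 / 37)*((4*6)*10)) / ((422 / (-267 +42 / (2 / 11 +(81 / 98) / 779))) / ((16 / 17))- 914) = -528493455360 / 1571822569849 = -0.34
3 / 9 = 1 / 3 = 0.33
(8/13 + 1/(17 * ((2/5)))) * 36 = 6066/221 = 27.45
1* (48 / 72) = 2 / 3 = 0.67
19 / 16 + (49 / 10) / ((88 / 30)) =503 / 176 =2.86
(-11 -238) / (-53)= 249 / 53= 4.70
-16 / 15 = -1.07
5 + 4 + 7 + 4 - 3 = 17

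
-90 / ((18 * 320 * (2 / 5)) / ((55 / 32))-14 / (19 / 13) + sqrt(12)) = -32701702275 / 483593182846 + 49141125 * sqrt(3) / 483593182846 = -0.07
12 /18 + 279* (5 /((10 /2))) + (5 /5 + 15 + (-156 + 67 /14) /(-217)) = 2701057 /9114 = 296.36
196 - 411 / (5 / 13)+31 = -841.60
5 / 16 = 0.31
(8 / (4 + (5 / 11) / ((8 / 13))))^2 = 495616 / 173889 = 2.85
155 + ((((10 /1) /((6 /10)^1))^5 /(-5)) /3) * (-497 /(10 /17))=52806362995 /729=72436711.93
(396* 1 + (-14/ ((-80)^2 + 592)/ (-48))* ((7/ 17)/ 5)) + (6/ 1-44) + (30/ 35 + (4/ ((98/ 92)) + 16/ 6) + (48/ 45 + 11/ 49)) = 256203271649/ 698920320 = 366.57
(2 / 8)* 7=7 / 4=1.75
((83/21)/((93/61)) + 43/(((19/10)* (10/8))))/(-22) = -768029/816354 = -0.94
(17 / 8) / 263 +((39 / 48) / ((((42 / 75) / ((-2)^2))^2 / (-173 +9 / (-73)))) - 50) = -54387892091 / 7526008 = -7226.66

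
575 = 575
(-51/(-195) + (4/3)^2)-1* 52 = -29227/585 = -49.96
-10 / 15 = -2 / 3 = -0.67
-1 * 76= -76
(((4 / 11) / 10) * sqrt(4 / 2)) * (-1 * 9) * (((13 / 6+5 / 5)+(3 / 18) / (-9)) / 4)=-17 * sqrt(2) / 66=-0.36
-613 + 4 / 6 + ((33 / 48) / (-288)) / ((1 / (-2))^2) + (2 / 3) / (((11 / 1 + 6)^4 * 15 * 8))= -294586501463 / 481080960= -612.34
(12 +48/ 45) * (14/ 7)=392/ 15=26.13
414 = 414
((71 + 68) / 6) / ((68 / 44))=1529 / 102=14.99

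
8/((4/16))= 32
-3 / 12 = -1 / 4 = -0.25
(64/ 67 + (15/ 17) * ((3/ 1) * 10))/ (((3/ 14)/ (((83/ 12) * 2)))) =18149278/ 10251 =1770.49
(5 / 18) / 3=5 / 54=0.09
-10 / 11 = -0.91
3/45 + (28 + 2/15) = 141/5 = 28.20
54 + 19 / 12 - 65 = -113 / 12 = -9.42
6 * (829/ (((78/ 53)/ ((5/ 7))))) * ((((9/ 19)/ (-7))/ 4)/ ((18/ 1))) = -2.27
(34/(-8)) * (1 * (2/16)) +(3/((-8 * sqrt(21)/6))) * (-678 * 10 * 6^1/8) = -17/32 +15255 * sqrt(21)/28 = 2496.15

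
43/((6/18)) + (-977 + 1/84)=-71231/84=-847.99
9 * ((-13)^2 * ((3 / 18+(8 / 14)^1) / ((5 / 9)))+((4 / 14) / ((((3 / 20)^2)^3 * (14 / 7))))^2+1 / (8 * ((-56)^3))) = 587203398205952728139 / 414797967360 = 1415637115.93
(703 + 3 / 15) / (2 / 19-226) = -16701 / 5365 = -3.11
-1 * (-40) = 40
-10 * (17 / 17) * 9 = -90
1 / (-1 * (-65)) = 1 / 65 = 0.02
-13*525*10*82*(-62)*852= 295629516000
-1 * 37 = -37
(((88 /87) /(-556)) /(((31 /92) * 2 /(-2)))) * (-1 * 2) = -4048 /374883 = -0.01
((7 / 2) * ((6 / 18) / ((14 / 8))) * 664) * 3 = 1328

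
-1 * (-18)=18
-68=-68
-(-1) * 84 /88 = 21 /22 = 0.95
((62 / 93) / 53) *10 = 20 / 159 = 0.13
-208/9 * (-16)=3328/9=369.78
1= 1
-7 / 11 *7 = -49 / 11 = -4.45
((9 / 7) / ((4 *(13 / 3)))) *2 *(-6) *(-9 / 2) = 4.01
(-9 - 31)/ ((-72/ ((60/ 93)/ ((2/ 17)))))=3.05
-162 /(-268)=81 /134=0.60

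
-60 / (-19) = 60 / 19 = 3.16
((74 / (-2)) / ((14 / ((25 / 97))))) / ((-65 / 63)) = 1665 / 2522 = 0.66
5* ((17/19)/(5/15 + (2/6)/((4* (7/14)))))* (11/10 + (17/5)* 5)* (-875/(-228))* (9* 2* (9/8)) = 72694125/5776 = 12585.55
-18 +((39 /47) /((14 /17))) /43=-508629 /28294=-17.98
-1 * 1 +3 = 2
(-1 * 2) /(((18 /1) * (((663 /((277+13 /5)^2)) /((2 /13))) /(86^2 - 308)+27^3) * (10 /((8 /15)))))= -12313613824 /40899745292663025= -0.00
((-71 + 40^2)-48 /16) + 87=1613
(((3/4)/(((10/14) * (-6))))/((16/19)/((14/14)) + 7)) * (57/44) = -7581/262240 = -0.03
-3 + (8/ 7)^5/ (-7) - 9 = -1444556/ 117649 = -12.28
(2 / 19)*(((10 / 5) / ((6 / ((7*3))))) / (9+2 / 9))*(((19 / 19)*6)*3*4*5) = 45360 / 1577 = 28.76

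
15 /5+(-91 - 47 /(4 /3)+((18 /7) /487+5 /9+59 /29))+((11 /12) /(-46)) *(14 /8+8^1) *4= -19880072441 /163713816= -121.43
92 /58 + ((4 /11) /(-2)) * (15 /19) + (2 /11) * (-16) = -808 /551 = -1.47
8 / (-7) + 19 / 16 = 5 / 112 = 0.04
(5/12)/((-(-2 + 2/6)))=1/4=0.25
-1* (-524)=524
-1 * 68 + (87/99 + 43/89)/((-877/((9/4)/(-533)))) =-31118479252/457624739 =-68.00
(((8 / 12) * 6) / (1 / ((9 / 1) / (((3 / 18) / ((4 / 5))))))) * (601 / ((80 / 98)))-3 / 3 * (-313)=3188317 / 25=127532.68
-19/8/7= -19/56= -0.34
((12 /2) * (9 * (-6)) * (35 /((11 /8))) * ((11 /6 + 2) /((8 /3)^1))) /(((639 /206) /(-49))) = 146262060 /781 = 187275.36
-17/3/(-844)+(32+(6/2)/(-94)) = 31.97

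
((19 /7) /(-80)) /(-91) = 19 /50960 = 0.00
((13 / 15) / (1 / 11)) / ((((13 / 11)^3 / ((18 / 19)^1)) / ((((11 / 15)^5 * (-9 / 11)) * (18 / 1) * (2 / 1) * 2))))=-68.36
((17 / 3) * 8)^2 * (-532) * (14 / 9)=-137758208 / 81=-1700718.62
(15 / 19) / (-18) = -0.04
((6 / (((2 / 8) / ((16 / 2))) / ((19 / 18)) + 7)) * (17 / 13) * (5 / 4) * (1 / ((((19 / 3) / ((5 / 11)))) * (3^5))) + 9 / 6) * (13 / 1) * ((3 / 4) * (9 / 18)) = 24759671 / 3385008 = 7.31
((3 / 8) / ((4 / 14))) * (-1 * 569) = -11949 / 16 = -746.81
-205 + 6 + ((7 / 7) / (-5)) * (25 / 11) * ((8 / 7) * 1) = -15363 / 77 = -199.52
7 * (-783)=-5481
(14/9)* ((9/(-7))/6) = -1/3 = -0.33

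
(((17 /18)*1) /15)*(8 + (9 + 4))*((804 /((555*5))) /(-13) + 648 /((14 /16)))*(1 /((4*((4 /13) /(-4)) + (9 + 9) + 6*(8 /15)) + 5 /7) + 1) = 1024.49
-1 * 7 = -7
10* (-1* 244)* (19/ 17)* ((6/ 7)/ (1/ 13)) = -3616080/ 119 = -30387.23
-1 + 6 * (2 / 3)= 3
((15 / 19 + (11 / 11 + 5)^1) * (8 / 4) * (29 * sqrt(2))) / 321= 2494 * sqrt(2) / 2033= 1.73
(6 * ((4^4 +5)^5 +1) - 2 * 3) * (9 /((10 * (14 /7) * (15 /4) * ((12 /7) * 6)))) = 8478139861107 /100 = 84781398611.07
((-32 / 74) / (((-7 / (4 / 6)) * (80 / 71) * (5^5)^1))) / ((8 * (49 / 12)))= 71 / 198296875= 0.00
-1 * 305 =-305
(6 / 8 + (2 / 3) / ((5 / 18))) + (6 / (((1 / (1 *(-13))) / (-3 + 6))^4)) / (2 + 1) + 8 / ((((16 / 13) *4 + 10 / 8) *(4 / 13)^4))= 4627029.73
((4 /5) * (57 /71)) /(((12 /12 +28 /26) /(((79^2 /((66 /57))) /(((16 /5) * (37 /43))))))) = 1259427559 /2080584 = 605.32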